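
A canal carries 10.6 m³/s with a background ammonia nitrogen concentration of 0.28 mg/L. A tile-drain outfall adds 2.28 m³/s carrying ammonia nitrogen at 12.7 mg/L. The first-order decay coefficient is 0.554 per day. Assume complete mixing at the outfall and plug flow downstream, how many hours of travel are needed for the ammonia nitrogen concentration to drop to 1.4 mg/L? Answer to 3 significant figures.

24.7 h

Mixed concentration C = ΣQC/ΣQ = (10.60·0.2800 + 2.280·12.70) / 12.88 = 31.92/12.88 = 2.479 mg/L.
2.479·exp(−k·t) = 1.4 → t = ln(2.479/1.4)/k = 89080 s = 24.75 h.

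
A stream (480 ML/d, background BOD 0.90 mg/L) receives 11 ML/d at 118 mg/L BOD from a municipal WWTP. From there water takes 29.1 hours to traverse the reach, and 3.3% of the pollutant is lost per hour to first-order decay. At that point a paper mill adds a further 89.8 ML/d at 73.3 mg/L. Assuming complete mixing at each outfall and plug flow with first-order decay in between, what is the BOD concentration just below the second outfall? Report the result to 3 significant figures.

Flow-weighted average: C = (480.0·0.9000 + 11.00·118.0) / 491.0 = 1730/491.0 = 3.523 mg/L; combined flow 491.0 ML/d.
3.3%/h lost → k = −ln(1 − 0.033) = 0.03356 h⁻¹.
Decay over the reach: 3.523·exp(−kt) = 3.523·0.3766 = 1.327 mg/L.
Second outfall: C = (491.0·1.327 + 89.80·73.30)/580.8 = 12.46 mg/L.

12.5 mg/L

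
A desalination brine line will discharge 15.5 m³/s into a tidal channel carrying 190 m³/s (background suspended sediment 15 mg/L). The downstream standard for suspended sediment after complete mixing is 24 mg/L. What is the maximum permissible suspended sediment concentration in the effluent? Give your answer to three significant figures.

At the limit, (Qr·Cr + Qe·Cₑ)/(Qr + Qe) = 24:
Cₑ = (205.5·24 − 190.0·15.00) / 15.50 = 134.3 mg/L.

134 mg/L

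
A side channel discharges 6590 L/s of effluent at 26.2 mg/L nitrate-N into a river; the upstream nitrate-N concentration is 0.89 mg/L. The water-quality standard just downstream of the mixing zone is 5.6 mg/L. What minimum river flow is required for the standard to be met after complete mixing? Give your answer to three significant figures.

28800 L/s

Set C_mix = 5.6: (Q·0.8900 + 6590·26.20) / (Q + 6590) = 5.6
→ Q = 6590·(26.20 − 5.6)/(5.6 − 0.8900) = 28820 L/s.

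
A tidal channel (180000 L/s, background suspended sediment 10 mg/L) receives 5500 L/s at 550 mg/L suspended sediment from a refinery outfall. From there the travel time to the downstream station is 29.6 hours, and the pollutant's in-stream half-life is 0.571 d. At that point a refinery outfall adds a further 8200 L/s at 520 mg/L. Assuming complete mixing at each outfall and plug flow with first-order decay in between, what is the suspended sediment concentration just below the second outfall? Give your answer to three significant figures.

27.6 mg/L

Flow-weighted average: C = (180000·10.00 + 5500·550.0) / 185500 = 4825000/185500 = 26.01 mg/L; combined flow 185500 L/s.
Half-life 0.571 d → k = ln 2 / 0.571 = 1.214 d⁻¹.
Applying C = C₀e^(−kt): 26.01 × 0.2238 = 5.820 mg/L.
Second outfall: C = (185500·5.820 + 8200·520.0)/193700 = 27.59 mg/L.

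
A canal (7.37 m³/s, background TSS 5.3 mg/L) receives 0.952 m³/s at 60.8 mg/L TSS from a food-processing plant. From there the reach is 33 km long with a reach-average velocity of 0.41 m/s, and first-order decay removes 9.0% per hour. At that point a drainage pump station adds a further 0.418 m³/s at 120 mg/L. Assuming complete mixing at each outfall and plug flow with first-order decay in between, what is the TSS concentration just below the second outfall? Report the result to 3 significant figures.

7.09 mg/L

After mixing, C = (7.370·5.300 + 0.9520·60.80) / 8.322 = 96.94/8.322 = 11.65 mg/L; combined flow 8.322 m³/s.
Travel time t = 33·1000 / 0.41 = 80490 s = 22.36 h.
9.0%/h lost → k = −ln(1 − 0.09) = 0.09431 h⁻¹.
Decay over the reach: 11.65·exp(−kt) = 11.65·0.1214 = 1.414 mg/L.
At the second outfall, C = (8.322·1.414 + 0.4180·120.0) / (8.322 + 0.4180) = 7.086 mg/L.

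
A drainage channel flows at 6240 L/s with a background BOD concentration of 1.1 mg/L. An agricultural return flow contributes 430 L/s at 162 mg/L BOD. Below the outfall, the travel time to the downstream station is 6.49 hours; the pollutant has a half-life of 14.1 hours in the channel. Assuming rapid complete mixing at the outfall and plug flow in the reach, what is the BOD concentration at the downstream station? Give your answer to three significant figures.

Mixed concentration C = ΣQC/ΣQ = (6240·1.100 + 430.0·162.0) / 6670 = 76520/6670 = 11.47 mg/L.
Half-life 14.1 h → k = ln 2 / 14.1 = 0.04916 h⁻¹ = 1.180 d⁻¹.
Decay over the reach: 11.47·exp(−kt) = 11.47·0.7268 = 8.339 mg/L.

8.34 mg/L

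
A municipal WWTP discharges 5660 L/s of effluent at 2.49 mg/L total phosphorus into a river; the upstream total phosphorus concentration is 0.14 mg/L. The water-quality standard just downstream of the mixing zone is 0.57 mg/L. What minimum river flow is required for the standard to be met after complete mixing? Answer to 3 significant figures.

25300 L/s

Set C_mix = 0.57: (Q·0.1400 + 5660·2.490) / (Q + 5660) = 0.57
→ Q = 5660·(2.490 − 0.57)/(0.57 − 0.1400) = 25270 L/s.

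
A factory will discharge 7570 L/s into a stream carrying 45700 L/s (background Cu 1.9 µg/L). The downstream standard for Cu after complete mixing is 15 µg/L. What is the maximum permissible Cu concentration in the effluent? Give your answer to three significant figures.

94.1 µg/L

At the limit, (Qr·Cr + Qe·Cₑ)/(Qr + Qe) = 15:
Cₑ = (53270·15 − 45700·1.900) / 7570 = 94.08 µg/L.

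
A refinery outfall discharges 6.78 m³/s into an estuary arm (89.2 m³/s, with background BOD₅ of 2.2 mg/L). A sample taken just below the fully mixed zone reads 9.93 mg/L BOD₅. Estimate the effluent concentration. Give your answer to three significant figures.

112 mg/L

Mass balance: 89.20·2.200 + 6.780·Cₑ = 95.98·9.930
→ Cₑ = (95.98·9.930 − 89.20·2.200) / 6.780 = 111.6 mg/L.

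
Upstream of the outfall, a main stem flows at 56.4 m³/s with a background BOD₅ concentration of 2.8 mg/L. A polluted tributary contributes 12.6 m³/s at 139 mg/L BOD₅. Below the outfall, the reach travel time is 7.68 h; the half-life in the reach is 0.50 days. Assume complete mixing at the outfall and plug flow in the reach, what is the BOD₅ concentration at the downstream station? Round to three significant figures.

After mixing, C = (56.40·2.800 + 12.60·139.0) / 69.00 = 1909/69.00 = 27.67 mg/L.
Half-life 0.50 d → k = ln 2 / 0.50 = 1.386 d⁻¹.
Applying C = C₀e^(−kt): 27.67 × 0.6417 = 17.76 mg/L.

17.8 mg/L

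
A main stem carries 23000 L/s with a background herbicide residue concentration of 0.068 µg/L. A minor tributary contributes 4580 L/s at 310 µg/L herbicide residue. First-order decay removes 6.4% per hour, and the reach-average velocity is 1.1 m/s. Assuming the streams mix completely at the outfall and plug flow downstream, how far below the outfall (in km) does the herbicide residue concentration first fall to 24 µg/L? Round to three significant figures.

Mixed concentration C = ΣQC/ΣQ = (23000·0.06800 + 4580·310.0) / 27580 = 1421000/27580 = 51.54 µg/L.
6.4%/h lost → k = −ln(1 − 0.064) = 0.06614 h⁻¹.
Set 51.54·exp(−k·t) = 24 → t = ln(51.54/24)/k = 41600 s = 11.55 h.
Distance = v·t = 1.1·41600 = 45760 m = 45.76 km.

45.8 km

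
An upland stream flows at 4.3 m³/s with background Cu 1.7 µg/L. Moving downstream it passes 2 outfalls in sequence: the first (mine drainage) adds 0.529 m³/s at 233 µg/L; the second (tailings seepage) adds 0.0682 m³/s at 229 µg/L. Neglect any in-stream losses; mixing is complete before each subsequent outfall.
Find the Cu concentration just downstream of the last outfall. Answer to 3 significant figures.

29.9 µg/L

Outfall 1: combined Q = 4.829 m³/s; C = (4.300·1.700 + 0.5290·233.0)/4.829 = 27.04 µg/L.
Outfall 2: combined Q = 4.897 m³/s; C = (4.829·27.04 + 0.06820·229.0)/4.897 = 29.85 µg/L.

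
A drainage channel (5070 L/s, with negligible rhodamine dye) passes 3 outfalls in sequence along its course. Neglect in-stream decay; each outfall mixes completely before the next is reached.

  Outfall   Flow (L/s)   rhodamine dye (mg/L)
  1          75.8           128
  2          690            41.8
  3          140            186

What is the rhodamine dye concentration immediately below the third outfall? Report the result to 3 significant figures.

10.8 mg/L

Below outfall 1: Q → 5146 L/s, C = (5070·0 + 75.80·128.0)/5146 = 1.885 mg/L.
Below outfall 2: Q → 5836 L/s, C = (5146·1.885 + 690.0·41.80)/5836 = 6.605 mg/L.
Below outfall 3: Q → 5976 L/s, C = (5836·6.605 + 140.0·186.0)/5976 = 10.81 mg/L.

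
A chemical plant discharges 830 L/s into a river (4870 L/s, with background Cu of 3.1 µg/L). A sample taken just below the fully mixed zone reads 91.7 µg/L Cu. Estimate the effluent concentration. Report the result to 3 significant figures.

Mass balance: 4870·3.100 + 830.0·Cₑ = 5700·91.70
→ Cₑ = (5700·91.70 − 4870·3.100) / 830.0 = 611.6 µg/L.

612 µg/L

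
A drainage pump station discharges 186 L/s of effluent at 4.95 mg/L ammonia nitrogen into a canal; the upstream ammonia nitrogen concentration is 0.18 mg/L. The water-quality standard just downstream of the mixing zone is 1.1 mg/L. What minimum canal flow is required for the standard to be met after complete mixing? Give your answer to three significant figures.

Set C_mix = 1.1: (Q·0.1800 + 186.0·4.950) / (Q + 186.0) = 1.1
→ Q = 186.0·(4.950 − 1.1)/(1.1 − 0.1800) = 778.4 L/s.

778 L/s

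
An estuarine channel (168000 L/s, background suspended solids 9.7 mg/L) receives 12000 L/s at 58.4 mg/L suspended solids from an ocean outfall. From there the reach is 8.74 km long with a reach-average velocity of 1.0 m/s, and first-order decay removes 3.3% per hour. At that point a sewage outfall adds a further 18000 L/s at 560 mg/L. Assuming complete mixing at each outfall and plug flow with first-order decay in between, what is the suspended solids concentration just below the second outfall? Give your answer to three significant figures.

61.8 mg/L

Mixed concentration C = ΣQC/ΣQ = (168000·9.700 + 12000·58.40) / 180000 = 2330000/180000 = 12.95 mg/L; combined flow 180000 L/s.
Travel time t = 8.74·1000 / 1.0 = 8740 s = 2.428 h.
3.3%/h lost → k = −ln(1 − 0.033) = 0.03356 h⁻¹.
First-order decay: C = 12.95·exp(−k·t) = 12.95·0.9218 = 11.93 mg/L.
Second outfall: C = (180000·11.93 + 18000·560.0)/198000 = 61.76 mg/L.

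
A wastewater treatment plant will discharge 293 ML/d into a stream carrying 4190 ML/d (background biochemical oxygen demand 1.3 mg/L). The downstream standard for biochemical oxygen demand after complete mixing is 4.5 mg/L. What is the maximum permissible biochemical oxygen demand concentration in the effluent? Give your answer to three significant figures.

50.3 mg/L

At the limit, (Qr·Cr + Qe·Cₑ)/(Qr + Qe) = 4.5:
Cₑ = (4483·4.5 − 4190·1.300) / 293.0 = 50.26 mg/L.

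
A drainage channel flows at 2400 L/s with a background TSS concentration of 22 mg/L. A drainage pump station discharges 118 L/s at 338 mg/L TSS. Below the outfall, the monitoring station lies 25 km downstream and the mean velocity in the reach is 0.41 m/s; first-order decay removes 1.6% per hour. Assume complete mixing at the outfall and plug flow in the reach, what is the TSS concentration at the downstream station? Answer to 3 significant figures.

28.0 mg/L

Mixed concentration C = ΣQC/ΣQ = (2400·22.00 + 118.0·338.0) / 2518 = 92680/2518 = 36.81 mg/L.
Travel time t = 25·1000 / 0.41 = 60980 s = 16.94 h.
1.6%/h lost → k = −ln(1 − 0.016) = 0.01613 h⁻¹.
First-order decay: C = 36.81·exp(−k·t) = 36.81·0.7609 = 28.01 mg/L.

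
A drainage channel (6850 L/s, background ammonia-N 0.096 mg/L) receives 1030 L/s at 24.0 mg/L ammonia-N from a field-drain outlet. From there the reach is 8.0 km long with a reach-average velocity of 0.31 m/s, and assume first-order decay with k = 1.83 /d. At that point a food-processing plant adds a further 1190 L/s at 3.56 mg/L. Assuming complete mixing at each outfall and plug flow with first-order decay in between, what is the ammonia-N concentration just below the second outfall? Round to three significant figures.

Mass balance: C = (6850·0.09600 + 1030·24.00) / 7880 = 25380/7880 = 3.221 mg/L; combined flow 7880 L/s.
Travel time t = 8.0·1000 / 0.31 = 25810 s = 7.168 h.
After decay, C = 3.221 × e^(−kt) = 3.221 × 0.5789 = 1.864 mg/L.
Second outfall: C = (7880·1.864 + 1190·3.560)/9070 = 2.087 mg/L.

2.09 mg/L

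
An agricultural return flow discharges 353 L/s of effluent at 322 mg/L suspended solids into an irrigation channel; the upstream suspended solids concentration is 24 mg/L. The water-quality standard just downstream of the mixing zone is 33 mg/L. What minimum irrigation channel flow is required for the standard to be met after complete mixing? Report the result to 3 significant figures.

11300 L/s

Set C_mix = 33: (Q·24.00 + 353.0·322.0) / (Q + 353.0) = 33
→ Q = 353.0·(322.0 − 33)/(33 − 24.00) = 11340 L/s.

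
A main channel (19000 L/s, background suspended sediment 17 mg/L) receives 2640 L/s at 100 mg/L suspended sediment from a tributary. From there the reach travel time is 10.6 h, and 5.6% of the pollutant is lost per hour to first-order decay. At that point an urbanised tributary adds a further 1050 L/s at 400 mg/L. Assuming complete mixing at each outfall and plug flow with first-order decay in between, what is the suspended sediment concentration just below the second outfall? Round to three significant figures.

Mixed concentration C = ΣQC/ΣQ = (19000·17.00 + 2640·100.0) / 21640 = 587000/21640 = 27.13 mg/L; combined flow 21640 L/s.
5.6%/h lost → k = −ln(1 − 0.056) = 0.05763 h⁻¹.
After decay, C = 27.13 × e^(−kt) = 27.13 × 0.5429 = 14.73 mg/L.
At the second outfall, C = (21640·14.73 + 1050·400.0) / (21640 + 1050) = 32.55 mg/L.

32.6 mg/L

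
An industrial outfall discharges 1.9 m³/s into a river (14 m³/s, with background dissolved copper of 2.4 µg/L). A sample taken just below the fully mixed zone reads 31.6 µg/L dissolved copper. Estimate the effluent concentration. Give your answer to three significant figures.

247 µg/L

Mass balance: 14.00·2.400 + 1.900·Cₑ = 15.90·31.60
→ Cₑ = (15.90·31.60 − 14.00·2.400) / 1.900 = 246.8 µg/L.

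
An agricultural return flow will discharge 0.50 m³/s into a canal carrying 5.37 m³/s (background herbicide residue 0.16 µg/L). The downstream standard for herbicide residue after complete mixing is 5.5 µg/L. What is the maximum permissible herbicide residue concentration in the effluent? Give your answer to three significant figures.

At the limit, (Qr·Cr + Qe·Cₑ)/(Qr + Qe) = 5.5:
Cₑ = (5.870·5.5 − 5.370·0.1600) / 0.5000 = 62.85 µg/L.

62.9 µg/L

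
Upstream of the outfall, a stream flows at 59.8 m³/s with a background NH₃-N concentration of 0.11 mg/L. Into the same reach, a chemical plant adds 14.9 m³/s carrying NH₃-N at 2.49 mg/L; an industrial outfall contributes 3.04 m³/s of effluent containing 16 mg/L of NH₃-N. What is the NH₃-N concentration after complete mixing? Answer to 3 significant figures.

1.19 mg/L

Flow-weighted average: C = (59.80·0.1100 + 14.90·2.490 + 3.040·16.00) / 77.74 = 92.32/77.74 = 1.188 mg/L.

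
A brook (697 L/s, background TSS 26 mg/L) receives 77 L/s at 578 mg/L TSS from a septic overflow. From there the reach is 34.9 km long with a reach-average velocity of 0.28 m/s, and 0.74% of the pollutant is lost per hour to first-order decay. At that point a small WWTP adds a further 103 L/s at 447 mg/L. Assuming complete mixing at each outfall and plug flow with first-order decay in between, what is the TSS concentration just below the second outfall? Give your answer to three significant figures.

108 mg/L

Mass balance: C = (697.0·26.00 + 77.00·578.0) / 774.0 = 62630/774.0 = 80.91 mg/L; combined flow 774.0 L/s.
Travel time t = 34.9·1000 / 0.28 = 124600 s = 34.62 h.
0.74%/h lost → k = −ln(1 − 0.0074) = 0.007428 h⁻¹.
Decay over the reach: 80.91·exp(−kt) = 80.91·0.7732 = 62.57 mg/L.
At the second outfall, C = (774.0·62.57 + 103.0·447.0) / (774.0 + 103.0) = 107.7 mg/L.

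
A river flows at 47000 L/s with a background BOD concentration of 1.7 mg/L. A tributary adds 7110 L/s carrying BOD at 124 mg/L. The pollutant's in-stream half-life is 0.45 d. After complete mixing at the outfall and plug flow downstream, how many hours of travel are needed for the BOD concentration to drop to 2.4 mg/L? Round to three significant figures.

31.2 h

Mixed concentration C = ΣQC/ΣQ = (47000·1.700 + 7110·124.0) / 54110 = 961500/54110 = 17.77 mg/L.
Half-life 0.45 d → k = ln 2 / 0.45 = 1.540 d⁻¹.
17.77·exp(−k·t) = 2.4 → t = ln(17.77/2.4)/k = 112300 s = 31.19 h.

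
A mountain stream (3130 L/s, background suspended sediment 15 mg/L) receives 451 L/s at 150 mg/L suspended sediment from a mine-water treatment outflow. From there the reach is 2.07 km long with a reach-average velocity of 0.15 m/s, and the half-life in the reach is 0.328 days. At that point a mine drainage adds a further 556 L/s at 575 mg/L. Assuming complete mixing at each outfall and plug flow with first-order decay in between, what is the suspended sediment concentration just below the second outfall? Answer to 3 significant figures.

97.0 mg/L

Conservation of mass: C = (3130·15.00 + 451.0·150.0) / 3581 = 114600/3581 = 32.00 mg/L; combined flow 3581 L/s.
Travel time t = 2.07·1000 / 0.15 = 13800 s = 3.833 h.
Half-life 0.328 d → k = ln 2 / 0.328 = 2.113 d⁻¹.
Decay over the reach: 32.00·exp(−kt) = 32.00·0.7135 = 22.83 mg/L.
At the second outfall, C = (3581·22.83 + 556.0·575.0) / (3581 + 556.0) = 97.04 mg/L.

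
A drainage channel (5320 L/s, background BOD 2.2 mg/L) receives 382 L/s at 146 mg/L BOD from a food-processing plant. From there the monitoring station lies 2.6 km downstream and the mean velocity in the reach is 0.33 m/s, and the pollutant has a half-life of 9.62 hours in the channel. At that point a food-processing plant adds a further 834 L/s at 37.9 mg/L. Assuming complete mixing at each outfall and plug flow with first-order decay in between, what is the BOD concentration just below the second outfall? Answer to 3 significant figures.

13.7 mg/L

After mixing, C = (5320·2.200 + 382.0·146.0) / 5702 = 67480/5702 = 11.83 mg/L; combined flow 5702 L/s.
Travel time t = 2.6·1000 / 0.33 = 7879 s = 2.189 h.
Half-life 9.62 h → k = ln 2 / 9.62 = 0.07205 h⁻¹ = 1.729 d⁻¹.
Decay over the reach: 11.83·exp(−kt) = 11.83·0.8541 = 10.11 mg/L.
At the second outfall, C = (5702·10.11 + 834.0·37.90) / (5702 + 834.0) = 13.65 mg/L.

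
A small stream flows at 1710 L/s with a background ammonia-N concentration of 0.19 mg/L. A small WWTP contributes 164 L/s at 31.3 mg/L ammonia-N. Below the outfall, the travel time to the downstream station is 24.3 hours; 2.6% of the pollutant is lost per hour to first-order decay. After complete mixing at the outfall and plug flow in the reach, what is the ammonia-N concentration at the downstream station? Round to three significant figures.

1.54 mg/L

Mixed concentration C = ΣQC/ΣQ = (1710·0.1900 + 164.0·31.30) / 1874 = 5458/1874 = 2.913 mg/L.
2.6%/h lost → k = −ln(1 − 0.026) = 0.02634 h⁻¹.
After decay, C = 2.913 × e^(−kt) = 2.913 × 0.5272 = 1.536 mg/L.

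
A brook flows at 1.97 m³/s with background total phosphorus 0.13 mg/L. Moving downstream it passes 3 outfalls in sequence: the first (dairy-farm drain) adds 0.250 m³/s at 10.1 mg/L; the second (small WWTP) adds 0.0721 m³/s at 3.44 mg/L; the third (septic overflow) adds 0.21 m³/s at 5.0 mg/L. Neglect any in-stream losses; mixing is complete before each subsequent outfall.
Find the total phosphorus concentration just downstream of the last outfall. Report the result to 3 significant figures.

1.63 mg/L

After outfall 1: Q = 1.970 + 0.2500 = 2.220 m³/s; C = (1.970·0.1300 + 0.2500·10.10)/2.220 = 1.253 mg/L.
After outfall 2: Q = 2.220 + 0.07210 = 2.292 m³/s; C = (2.220·1.253 + 0.07210·3.440)/2.292 = 1.322 mg/L.
After outfall 3: Q = 2.292 + 0.2100 = 2.502 m³/s; C = (2.292·1.322 + 0.2100·5.000)/2.502 = 1.630 mg/L.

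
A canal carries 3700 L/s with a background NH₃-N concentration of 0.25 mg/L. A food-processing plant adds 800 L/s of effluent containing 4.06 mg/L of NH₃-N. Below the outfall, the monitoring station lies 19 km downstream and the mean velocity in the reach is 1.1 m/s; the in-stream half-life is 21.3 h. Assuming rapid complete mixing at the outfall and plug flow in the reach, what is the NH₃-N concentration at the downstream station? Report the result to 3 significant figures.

0.793 mg/L

After mixing, C = (3700·0.2500 + 800.0·4.060) / 4500 = 4173/4500 = 0.9273 mg/L.
Travel time t = 19·1000 / 1.1 = 17270 s = 4.798 h.
Half-life 21.3 h → k = ln 2 / 21.3 = 0.03254 h⁻¹ = 0.7810 d⁻¹.
Applying C = C₀e^(−kt): 0.9273 × 0.8554 = 0.7933 mg/L.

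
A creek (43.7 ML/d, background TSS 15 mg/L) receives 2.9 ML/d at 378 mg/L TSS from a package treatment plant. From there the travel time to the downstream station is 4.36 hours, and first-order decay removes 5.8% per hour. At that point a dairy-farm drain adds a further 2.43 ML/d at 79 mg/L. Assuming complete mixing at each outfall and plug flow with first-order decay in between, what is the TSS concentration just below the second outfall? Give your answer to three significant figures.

31.4 mg/L

Mass balance: C = (43.70·15.00 + 2.900·378.0) / 46.60 = 1752/46.60 = 37.59 mg/L; combined flow 46.60 ML/d.
5.8%/h lost → k = −ln(1 − 0.058) = 0.05975 h⁻¹.
Decay over the reach: 37.59·exp(−kt) = 37.59·0.7707 = 28.97 mg/L.
Second outfall: C = (46.60·28.97 + 2.430·79.00)/49.03 = 31.45 mg/L.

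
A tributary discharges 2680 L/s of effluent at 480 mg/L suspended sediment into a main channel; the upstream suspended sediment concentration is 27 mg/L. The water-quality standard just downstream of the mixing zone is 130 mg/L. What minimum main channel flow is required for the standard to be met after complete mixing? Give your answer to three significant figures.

Set C_mix = 130: (Q·27.00 + 2680·480.0) / (Q + 2680) = 130
→ Q = 2680·(480.0 − 130)/(130 − 27.00) = 9107 L/s.

9110 L/s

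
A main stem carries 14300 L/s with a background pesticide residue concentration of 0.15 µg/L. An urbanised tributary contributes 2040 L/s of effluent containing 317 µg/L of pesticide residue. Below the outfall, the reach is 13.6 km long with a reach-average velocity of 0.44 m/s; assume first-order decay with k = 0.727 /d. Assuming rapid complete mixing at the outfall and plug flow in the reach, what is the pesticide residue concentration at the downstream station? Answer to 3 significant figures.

30.6 µg/L

Flow-weighted average: C = (14300·0.1500 + 2040·317.0) / 16340 = 648800/16340 = 39.71 µg/L.
Travel time t = 13.6·1000 / 0.44 = 30910 s = 8.586 h.
First-order decay: C = 39.71·exp(−k·t) = 39.71·0.7710 = 30.61 µg/L.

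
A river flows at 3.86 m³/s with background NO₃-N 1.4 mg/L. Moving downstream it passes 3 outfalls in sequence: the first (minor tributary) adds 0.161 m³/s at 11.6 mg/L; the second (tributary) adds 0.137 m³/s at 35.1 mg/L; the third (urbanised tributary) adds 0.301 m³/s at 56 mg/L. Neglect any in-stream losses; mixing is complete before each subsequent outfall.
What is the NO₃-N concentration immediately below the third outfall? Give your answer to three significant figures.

6.49 mg/L

After outfall 1: Q = 3.860 + 0.1610 = 4.021 m³/s; C = (3.860·1.400 + 0.1610·11.60)/4.021 = 1.808 mg/L.
After outfall 2: Q = 4.021 + 0.1370 = 4.158 m³/s; C = (4.021·1.808 + 0.1370·35.10)/4.158 = 2.905 mg/L.
After outfall 3: Q = 4.158 + 0.3010 = 4.459 m³/s; C = (4.158·2.905 + 0.3010·56.00)/4.459 = 6.489 mg/L.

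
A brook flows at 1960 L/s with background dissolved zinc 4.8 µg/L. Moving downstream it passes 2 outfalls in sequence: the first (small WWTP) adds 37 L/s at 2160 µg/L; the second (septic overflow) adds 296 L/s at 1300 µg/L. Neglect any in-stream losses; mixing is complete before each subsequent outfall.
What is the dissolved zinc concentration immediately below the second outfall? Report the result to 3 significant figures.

207 µg/L

Below outfall 1: Q → 1997 L/s, C = (1960·4.800 + 37.00·2160)/1997 = 44.73 µg/L.
Below outfall 2: Q → 2293 L/s, C = (1997·44.73 + 296.0·1300)/2293 = 206.8 µg/L.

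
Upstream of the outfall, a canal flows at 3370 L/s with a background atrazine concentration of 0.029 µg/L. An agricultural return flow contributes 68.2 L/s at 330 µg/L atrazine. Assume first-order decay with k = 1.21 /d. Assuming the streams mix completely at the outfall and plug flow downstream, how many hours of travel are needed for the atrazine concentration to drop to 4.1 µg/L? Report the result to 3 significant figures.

Mass balance: C = (3370·0.02900 + 68.20·330.0) / 3438 = 22600/3438 = 6.574 µg/L.
6.574·exp(−k·t) = 4.1 → t = ln(6.574/4.1)/k = 33720 s = 9.366 h.

9.37 h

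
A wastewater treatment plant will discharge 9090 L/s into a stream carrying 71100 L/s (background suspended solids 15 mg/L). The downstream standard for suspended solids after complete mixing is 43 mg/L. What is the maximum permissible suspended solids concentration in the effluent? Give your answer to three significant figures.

262 mg/L

At the limit, (Qr·Cr + Qe·Cₑ)/(Qr + Qe) = 43:
Cₑ = (80190·43 − 71100·15.00) / 9090 = 262.0 mg/L.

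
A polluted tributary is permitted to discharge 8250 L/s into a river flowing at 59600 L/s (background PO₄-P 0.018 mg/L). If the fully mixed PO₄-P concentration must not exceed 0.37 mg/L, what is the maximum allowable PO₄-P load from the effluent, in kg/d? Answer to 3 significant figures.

2080 kg/d

Mass balance at the limit: 59600·0.01800 + 8250·Cₑ = 67850·0.37 → Cₑ = 2.913 mg/L.
8250 L/s = 8.250 m³/s. Load = 8.250 m³/s × 2.913 g/m³ × 86 400 s/d = 2076 kg/d.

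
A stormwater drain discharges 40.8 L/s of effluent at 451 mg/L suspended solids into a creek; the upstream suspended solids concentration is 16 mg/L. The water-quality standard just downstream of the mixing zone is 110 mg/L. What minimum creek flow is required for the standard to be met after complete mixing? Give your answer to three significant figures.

Set C_mix = 110: (Q·16.00 + 40.80·451.0) / (Q + 40.80) = 110
→ Q = 40.80·(451.0 − 110)/(110 − 16.00) = 148.0 L/s.

148 L/s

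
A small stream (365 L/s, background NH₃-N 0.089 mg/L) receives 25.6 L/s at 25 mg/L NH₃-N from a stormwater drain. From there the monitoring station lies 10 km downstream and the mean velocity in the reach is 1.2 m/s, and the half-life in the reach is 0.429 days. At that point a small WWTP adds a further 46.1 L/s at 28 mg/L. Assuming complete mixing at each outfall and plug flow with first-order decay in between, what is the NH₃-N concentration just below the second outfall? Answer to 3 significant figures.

Conservation of mass: C = (365.0·0.08900 + 25.60·25.00) / 390.6 = 672.5/390.6 = 1.722 mg/L; combined flow 390.6 L/s.
Travel time t = 10·1000 / 1.2 = 8333 s = 2.315 h.
Half-life 0.429 d → k = ln 2 / 0.429 = 1.616 d⁻¹.
Decay over the reach: 1.722·exp(−kt) = 1.722·0.8557 = 1.473 mg/L.
Second outfall: C = (390.6·1.473 + 46.10·28.00)/436.7 = 4.274 mg/L.

4.27 mg/L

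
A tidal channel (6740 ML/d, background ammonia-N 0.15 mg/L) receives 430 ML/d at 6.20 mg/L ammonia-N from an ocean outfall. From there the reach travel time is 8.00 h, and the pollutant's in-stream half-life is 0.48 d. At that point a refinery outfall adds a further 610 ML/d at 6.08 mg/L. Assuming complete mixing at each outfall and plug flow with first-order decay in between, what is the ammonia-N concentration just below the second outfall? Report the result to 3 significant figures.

Mixed concentration C = ΣQC/ΣQ = (6740·0.1500 + 430.0·6.200) / 7170 = 3677/7170 = 0.5128 mg/L; combined flow 7170 ML/d.
Half-life 0.48 d → k = ln 2 / 0.48 = 1.444 d⁻¹.
Decay over the reach: 0.5128·exp(−kt) = 0.5128·0.6179 = 0.3169 mg/L.
At the second outfall, C = (7170·0.3169 + 610.0·6.080) / (7170 + 610.0) = 0.7688 mg/L.

0.769 mg/L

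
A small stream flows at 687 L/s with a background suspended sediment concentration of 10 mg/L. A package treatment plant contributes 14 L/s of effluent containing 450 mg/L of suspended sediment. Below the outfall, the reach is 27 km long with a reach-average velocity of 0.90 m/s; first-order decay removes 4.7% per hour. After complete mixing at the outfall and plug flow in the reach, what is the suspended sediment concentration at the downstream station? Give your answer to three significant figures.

Conservation of mass: C = (687.0·10.00 + 14.00·450.0) / 701.0 = 13170/701.0 = 18.79 mg/L.
Travel time t = 27·1000 / 0.90 = 30000 s = 8.333 h.
4.7%/h lost → k = −ln(1 − 0.047) = 0.04814 h⁻¹.
After decay, C = 18.79 × e^(−kt) = 18.79 × 0.6695 = 12.58 mg/L.

12.6 mg/L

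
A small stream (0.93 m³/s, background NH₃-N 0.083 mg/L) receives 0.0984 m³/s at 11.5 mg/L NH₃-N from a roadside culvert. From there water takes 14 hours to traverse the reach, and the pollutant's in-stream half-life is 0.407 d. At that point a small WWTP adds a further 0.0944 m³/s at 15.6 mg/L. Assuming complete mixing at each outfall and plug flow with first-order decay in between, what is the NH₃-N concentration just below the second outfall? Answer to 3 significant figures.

Flow-weighted average: C = (0.9300·0.08300 + 0.09840·11.50) / 1.028 = 1.209/1.028 = 1.175 mg/L; combined flow 1.028 m³/s.
Half-life 0.407 d → k = ln 2 / 0.407 = 1.703 d⁻¹.
After decay, C = 1.175 × e^(−kt) = 1.175 × 0.3703 = 0.4352 mg/L.
At the second outfall, C = (1.028·0.4352 + 0.09440·15.60) / (1.028 + 0.09440) = 1.710 mg/L.

1.71 mg/L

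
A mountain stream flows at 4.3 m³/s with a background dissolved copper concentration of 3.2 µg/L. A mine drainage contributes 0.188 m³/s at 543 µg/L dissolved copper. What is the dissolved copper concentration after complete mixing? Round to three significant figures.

25.8 µg/L

Conservation of mass: C = (4.300·3.200 + 0.1880·543.0) / 4.488 = 115.8/4.488 = 25.81 µg/L.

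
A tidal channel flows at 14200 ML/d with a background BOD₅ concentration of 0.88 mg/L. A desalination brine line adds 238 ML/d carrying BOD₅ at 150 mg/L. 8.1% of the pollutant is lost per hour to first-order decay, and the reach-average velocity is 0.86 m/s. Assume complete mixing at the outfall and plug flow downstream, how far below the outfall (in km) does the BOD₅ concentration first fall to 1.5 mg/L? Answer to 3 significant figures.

Conservation of mass: C = (14200·0.8800 + 238.0·150.0) / 14440 = 48200/14440 = 3.338 mg/L.
8.1%/h lost → k = −ln(1 − 0.081) = 0.08447 h⁻¹.
Set 3.338·exp(−k·t) = 1.5 → t = ln(3.338/1.5)/k = 34090 s = 9.470 h.
Distance = v·t = 0.86·34090 = 29320 m = 29.32 km.

29.3 km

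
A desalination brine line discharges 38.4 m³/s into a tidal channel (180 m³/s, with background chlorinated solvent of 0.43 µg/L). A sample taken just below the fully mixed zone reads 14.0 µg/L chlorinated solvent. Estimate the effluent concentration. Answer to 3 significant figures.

77.6 µg/L

Mass balance: 180.0·0.4300 + 38.40·Cₑ = 218.4·14.00
→ Cₑ = (218.4·14.00 − 180.0·0.4300) / 38.40 = 77.61 µg/L.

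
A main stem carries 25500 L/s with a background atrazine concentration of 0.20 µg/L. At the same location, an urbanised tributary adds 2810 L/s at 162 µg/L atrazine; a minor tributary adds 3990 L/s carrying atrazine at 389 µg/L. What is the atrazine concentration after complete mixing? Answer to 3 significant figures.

Mixed concentration C = ΣQC/ΣQ = (25500·0.2000 + 2810·162.0 + 3990·389.0) / 32300 = 2012000/32300 = 62.30 µg/L.

62.3 µg/L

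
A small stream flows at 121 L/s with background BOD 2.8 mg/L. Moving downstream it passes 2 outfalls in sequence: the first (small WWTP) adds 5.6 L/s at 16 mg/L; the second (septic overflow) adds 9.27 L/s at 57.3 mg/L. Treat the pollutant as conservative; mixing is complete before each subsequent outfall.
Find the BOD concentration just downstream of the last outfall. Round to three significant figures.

7.06 mg/L

Outfall 1: combined Q = 126.6 L/s; C = (121.0·2.800 + 5.600·16.00)/126.6 = 3.384 mg/L.
Outfall 2: combined Q = 135.9 L/s; C = (126.6·3.384 + 9.270·57.30)/135.9 = 7.062 mg/L.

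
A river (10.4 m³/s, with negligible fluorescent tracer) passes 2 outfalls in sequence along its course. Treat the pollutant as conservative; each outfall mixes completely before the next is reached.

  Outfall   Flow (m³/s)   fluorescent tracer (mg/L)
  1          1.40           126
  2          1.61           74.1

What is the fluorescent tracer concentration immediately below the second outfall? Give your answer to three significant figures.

Outfall 1: combined Q = 11.80 m³/s; C = (10.40·0 + 1.400·126.0)/11.80 = 14.95 mg/L.
Outfall 2: combined Q = 13.41 m³/s; C = (11.80·14.95 + 1.610·74.10)/13.41 = 22.05 mg/L.

22.1 mg/L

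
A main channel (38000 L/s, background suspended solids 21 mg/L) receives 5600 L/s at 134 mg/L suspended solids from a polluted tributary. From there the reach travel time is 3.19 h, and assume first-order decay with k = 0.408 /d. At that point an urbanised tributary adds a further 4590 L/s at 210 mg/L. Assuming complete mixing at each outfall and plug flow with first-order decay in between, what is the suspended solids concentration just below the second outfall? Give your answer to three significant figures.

Flow-weighted average: C = (38000·21.00 + 5600·134.0) / 43600 = 1548000/43600 = 35.51 mg/L; combined flow 43600 L/s.
After decay, C = 35.51 × e^(−kt) = 35.51 × 0.9472 = 33.64 mg/L.
Second outfall: C = (43600·33.64 + 4590·210.0)/48190 = 50.44 mg/L.

50.4 mg/L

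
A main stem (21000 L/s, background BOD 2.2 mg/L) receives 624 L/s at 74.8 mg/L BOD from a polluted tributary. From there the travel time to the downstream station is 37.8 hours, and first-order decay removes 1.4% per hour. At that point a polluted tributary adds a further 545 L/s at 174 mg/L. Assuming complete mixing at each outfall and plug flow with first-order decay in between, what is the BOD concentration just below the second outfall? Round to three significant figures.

Conservation of mass: C = (21000·2.200 + 624.0·74.80) / 21620 = 92880/21620 = 4.295 mg/L; combined flow 21620 L/s.
1.4%/h lost → k = −ln(1 − 0.014) = 0.01410 h⁻¹.
Applying C = C₀e^(−kt): 4.295 × 0.5869 = 2.521 mg/L.
Second outfall: C = (21620·2.521 + 545.0·174.0)/22170 = 6.736 mg/L.

6.74 mg/L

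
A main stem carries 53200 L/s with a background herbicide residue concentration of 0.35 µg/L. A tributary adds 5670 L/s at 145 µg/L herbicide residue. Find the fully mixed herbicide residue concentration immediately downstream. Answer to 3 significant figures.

14.3 µg/L

Conservation of mass: C = (53200·0.3500 + 5670·145.0) / 58870 = 840800/58870 = 14.28 µg/L.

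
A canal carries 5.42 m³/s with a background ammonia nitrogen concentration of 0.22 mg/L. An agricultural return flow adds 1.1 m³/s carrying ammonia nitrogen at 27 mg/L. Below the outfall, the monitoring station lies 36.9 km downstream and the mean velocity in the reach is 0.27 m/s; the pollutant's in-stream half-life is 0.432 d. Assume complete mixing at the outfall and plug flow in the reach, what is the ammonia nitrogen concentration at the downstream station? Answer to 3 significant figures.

Conservation of mass: C = (5.420·0.2200 + 1.100·27.00) / 6.520 = 30.89/6.520 = 4.738 mg/L.
Travel time t = 36.9·1000 / 0.27 = 136700 s = 37.96 h.
Half-life 0.432 d → k = ln 2 / 0.432 = 1.605 d⁻¹.
Applying C = C₀e^(−kt): 4.738 × 0.07902 = 0.3744 mg/L.

0.374 mg/L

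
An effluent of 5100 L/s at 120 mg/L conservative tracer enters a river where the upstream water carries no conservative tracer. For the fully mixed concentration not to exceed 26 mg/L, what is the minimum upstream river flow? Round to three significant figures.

18400 L/s

Set C_mix = 26: (Q·0 + 5100·120.0) / (Q + 5100) = 26
→ Q = 5100·(120.0 − 26)/(26 − 0) = 18440 L/s.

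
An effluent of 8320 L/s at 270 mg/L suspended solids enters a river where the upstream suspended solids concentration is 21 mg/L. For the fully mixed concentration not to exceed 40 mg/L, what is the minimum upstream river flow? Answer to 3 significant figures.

101000 L/s

Set C_mix = 40: (Q·21.00 + 8320·270.0) / (Q + 8320) = 40
→ Q = 8320·(270.0 − 40)/(40 − 21.00) = 100700 L/s.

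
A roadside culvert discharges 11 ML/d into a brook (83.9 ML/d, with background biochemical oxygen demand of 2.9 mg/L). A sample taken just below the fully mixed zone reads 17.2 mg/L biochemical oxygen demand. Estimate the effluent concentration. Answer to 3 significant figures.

Mass balance: 83.90·2.900 + 11.00·Cₑ = 94.90·17.20
→ Cₑ = (94.90·17.20 − 83.90·2.900) / 11.00 = 126.3 mg/L.

126 mg/L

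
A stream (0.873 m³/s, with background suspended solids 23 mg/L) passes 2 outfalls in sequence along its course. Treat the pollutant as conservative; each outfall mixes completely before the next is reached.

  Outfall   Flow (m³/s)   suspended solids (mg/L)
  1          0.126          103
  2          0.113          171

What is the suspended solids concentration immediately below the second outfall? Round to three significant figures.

47.1 mg/L

Below outfall 1: Q → 0.9990 m³/s, C = (0.8730·23.00 + 0.1260·103.0)/0.9990 = 33.09 mg/L.
Below outfall 2: Q → 1.112 m³/s, C = (0.9990·33.09 + 0.1130·171.0)/1.112 = 47.10 mg/L.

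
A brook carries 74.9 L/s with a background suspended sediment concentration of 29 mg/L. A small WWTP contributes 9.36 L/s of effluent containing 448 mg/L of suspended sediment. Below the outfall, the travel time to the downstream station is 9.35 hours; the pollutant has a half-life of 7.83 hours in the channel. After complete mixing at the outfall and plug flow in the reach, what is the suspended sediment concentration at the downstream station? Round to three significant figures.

Mass balance: C = (74.90·29.00 + 9.360·448.0) / 84.26 = 6365/84.26 = 75.54 mg/L.
Half-life 7.83 h → k = ln 2 / 7.83 = 0.08852 h⁻¹ = 2.125 d⁻¹.
Decay over the reach: 75.54·exp(−kt) = 75.54·0.4371 = 33.02 mg/L.

33.0 mg/L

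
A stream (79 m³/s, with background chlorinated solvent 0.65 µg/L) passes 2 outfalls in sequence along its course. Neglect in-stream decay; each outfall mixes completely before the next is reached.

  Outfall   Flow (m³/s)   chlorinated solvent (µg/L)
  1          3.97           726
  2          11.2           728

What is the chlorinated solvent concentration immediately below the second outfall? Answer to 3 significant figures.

118 µg/L

After outfall 1: Q = 79.00 + 3.970 = 82.97 m³/s; C = (79.00·0.6500 + 3.970·726.0)/82.97 = 35.36 µg/L.
After outfall 2: Q = 82.97 + 11.20 = 94.17 m³/s; C = (82.97·35.36 + 11.20·728.0)/94.17 = 117.7 µg/L.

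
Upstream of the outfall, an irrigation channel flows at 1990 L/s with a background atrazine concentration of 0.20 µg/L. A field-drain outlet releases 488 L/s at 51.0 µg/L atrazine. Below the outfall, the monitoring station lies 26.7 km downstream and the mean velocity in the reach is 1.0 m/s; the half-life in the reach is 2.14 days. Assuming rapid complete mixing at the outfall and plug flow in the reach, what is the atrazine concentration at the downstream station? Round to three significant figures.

9.23 µg/L

Mixed concentration C = ΣQC/ΣQ = (1990·0.2000 + 488.0·51.00) / 2478 = 25290/2478 = 10.20 µg/L.
Travel time t = 26.7·1000 / 1.0 = 26700 s = 7.417 h.
Half-life 2.14 d → k = ln 2 / 2.14 = 0.3239 d⁻¹.
After decay, C = 10.20 × e^(−kt) = 10.20 × 0.9048 = 9.232 µg/L.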